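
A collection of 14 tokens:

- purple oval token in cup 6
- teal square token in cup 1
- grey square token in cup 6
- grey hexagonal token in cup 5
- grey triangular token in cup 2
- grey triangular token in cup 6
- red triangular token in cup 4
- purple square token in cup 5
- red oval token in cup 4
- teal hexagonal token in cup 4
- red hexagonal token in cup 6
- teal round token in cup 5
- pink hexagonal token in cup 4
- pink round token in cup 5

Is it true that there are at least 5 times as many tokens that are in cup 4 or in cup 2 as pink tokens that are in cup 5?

There are 5 tokens in cup 4 or in cup 2.
There is 1 pink token in cup 5.
The claim requires 5 ≥ 5 × 1 = 5, which holds.

True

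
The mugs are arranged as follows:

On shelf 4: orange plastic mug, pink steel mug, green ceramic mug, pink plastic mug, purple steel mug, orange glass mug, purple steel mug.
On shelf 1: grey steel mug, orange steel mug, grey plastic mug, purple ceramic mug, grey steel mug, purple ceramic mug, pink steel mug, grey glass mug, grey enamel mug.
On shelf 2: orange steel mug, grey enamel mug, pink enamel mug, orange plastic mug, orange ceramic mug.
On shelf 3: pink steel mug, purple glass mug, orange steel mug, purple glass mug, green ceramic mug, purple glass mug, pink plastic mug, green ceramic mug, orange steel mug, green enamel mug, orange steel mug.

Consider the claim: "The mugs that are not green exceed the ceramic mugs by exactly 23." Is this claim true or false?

|mugs that are not green| = 28.
|ceramic mugs| = 6.
The claim requires 28 − 6 (= 22) to equal 23, which does not hold.

False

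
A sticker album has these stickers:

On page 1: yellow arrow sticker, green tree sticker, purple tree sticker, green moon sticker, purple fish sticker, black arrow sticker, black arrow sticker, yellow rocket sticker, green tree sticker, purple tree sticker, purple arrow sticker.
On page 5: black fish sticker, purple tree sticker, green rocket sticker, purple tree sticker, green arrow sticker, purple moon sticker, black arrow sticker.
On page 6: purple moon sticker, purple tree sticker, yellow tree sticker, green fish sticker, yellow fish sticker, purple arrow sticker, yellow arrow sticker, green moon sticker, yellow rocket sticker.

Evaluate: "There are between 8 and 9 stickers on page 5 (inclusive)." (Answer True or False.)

False

stickers on page 5: 7.
The claim requires 8 ≤ 7 ≤ 9, which does not hold.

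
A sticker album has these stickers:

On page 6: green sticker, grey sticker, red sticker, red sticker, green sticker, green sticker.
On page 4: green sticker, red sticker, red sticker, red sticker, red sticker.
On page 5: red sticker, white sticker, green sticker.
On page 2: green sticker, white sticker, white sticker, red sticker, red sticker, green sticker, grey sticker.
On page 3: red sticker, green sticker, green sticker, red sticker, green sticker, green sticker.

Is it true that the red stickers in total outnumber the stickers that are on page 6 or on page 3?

There are 11 red stickers.
There are 12 stickers on page 6 or on page 3.
The claim requires 11 > 12, which does not hold.

False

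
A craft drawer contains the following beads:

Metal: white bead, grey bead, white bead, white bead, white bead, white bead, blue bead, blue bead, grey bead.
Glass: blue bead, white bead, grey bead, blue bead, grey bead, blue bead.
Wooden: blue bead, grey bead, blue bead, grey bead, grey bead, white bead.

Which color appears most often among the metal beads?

Counts by color (restricted to metal beads): white 5, grey 2, blue 2.
The maximum is 5, held uniquely by white.

white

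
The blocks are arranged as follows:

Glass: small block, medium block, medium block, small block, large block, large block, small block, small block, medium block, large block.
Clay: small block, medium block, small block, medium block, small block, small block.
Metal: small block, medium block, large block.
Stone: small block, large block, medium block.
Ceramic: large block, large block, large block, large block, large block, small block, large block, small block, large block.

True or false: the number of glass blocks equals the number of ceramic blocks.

|glass blocks| = 10.
|ceramic blocks| = 9.
The claim requires 10 = 9, which does not hold.

False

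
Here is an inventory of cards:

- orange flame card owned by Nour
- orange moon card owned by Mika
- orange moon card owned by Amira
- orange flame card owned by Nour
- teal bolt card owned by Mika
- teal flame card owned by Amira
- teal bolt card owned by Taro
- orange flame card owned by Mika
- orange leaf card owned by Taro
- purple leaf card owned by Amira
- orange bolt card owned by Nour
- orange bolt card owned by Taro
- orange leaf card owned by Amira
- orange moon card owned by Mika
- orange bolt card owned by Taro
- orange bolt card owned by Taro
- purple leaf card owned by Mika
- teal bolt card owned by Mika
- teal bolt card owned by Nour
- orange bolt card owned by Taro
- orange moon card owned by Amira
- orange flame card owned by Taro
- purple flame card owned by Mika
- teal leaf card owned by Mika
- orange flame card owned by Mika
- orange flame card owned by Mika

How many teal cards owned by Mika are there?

3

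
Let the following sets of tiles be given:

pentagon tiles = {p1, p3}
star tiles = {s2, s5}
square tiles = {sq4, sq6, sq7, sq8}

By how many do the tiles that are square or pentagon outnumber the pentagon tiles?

tiles that are square or pentagon: 6.
pentagon tiles: 2.
6 − 2 = 4.

4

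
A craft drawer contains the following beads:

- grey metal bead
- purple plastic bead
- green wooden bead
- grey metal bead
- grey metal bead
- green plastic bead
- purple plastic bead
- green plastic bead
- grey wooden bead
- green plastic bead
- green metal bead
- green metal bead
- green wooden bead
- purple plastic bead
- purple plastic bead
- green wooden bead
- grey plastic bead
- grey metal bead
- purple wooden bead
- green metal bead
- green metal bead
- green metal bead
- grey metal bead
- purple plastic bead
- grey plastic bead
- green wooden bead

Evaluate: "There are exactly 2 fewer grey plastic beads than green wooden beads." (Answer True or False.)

grey plastic beads: 2.
green wooden beads: 4.
The claim requires 4 − 2 (= 2) to equal 2, which holds.

True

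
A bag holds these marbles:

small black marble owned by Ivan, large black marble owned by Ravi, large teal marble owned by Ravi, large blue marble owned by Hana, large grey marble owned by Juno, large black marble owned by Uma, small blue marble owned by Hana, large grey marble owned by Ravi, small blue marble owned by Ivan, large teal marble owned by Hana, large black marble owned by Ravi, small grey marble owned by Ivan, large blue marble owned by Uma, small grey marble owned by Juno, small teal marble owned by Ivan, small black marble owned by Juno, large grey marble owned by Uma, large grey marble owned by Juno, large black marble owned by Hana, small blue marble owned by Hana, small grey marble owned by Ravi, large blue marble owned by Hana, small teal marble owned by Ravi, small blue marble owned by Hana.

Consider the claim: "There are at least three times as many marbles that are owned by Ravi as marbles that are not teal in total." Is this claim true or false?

|marbles owned by Ravi| = 6.
|marbles that are not teal| = 20.
The claim requires 6 ≥ 3 × 20 = 60, which does not hold.

False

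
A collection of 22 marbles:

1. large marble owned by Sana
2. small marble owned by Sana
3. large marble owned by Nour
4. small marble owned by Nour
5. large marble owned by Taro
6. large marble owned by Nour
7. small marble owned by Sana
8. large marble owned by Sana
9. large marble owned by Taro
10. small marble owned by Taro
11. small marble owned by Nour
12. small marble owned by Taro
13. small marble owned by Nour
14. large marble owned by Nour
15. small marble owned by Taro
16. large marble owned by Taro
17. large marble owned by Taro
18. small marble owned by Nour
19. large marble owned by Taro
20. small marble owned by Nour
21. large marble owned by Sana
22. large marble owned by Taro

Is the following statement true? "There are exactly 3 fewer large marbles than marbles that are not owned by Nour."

There are 12 large marbles.
Count of marbles that are not owned by Nour: 14.
The claim requires 14 − 12 (= 2) to equal 3, which does not hold.

False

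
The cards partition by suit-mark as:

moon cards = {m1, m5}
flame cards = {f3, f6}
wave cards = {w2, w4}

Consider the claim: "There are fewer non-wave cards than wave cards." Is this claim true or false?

|non-wave cards| = 4.
|wave cards| = 2.
The claim requires 4 < 2, which does not hold.

False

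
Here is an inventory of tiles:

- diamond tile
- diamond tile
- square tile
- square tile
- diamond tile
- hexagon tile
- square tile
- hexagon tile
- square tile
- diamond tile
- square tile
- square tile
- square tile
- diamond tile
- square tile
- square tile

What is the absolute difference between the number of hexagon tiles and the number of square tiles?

hexagon tiles: 2. square tiles: 9.
|2 − 9| = 9 − 2 = 7.

7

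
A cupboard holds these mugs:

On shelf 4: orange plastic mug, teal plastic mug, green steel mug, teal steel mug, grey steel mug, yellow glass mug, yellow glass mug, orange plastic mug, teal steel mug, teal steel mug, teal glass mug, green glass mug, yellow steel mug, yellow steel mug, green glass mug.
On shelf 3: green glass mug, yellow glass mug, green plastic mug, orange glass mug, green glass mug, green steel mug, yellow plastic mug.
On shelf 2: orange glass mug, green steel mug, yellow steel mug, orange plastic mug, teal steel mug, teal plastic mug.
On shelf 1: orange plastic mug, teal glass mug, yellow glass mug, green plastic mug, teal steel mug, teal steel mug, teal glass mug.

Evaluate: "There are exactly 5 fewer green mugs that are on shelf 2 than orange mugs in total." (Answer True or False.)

True

green mugs on shelf 2: 1.
orange mugs: 6.
The claim requires 6 − 1 (= 5) to equal 5, which holds.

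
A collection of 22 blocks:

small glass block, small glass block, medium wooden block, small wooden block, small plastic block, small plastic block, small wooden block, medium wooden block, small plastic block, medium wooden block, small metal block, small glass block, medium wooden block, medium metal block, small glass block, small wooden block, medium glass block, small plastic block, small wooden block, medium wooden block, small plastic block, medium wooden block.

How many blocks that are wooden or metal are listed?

metal: 2; wooden: 10; together 2 + 10 = 12.

12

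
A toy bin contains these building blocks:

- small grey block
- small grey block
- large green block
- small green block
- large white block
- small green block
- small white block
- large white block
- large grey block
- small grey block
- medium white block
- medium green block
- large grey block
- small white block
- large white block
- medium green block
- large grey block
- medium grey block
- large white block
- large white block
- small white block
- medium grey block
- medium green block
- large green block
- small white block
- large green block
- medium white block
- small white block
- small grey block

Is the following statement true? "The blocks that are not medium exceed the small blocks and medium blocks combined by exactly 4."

True

|blocks that are not medium| = 22.
small blocks: 11; medium blocks: 7; combined: 11 + 7 = 18.
The claim requires 22 − 18 (= 4) to equal 4, which holds.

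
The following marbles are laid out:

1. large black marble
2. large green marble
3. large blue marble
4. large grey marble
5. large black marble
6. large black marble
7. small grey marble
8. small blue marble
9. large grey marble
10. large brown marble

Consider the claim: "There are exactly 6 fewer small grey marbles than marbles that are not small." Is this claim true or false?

False

There is 1 small grey marble.
There are 8 marbles that are not small.
The claim requires 8 − 1 (= 7) to equal 6, which does not hold.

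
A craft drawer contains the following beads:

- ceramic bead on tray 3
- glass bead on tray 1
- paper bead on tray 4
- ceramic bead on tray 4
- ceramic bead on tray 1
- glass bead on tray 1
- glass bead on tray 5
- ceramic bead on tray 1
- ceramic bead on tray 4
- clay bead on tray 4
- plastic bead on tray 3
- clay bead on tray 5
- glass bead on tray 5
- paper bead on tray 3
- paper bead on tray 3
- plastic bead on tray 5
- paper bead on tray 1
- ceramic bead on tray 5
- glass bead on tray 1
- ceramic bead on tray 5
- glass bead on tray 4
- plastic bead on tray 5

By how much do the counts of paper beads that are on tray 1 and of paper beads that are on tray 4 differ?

paper beads on tray 1: 1. paper beads on tray 4: 1.
|1 − 1| = 1 − 1 = 0.

0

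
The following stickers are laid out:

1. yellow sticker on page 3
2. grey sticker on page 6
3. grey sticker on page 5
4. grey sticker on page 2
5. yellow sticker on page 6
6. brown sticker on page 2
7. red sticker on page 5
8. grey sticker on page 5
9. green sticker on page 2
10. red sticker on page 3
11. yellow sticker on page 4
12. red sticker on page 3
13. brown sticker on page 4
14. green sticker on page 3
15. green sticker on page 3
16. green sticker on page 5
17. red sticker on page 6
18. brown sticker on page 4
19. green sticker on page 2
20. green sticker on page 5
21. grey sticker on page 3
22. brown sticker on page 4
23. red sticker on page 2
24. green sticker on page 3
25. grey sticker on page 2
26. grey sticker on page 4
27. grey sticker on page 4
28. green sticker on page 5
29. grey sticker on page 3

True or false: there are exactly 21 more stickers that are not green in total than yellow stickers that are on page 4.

|stickers that are not green| = 21.
|yellow stickers on page 4| = 1.
The claim requires 21 − 1 (= 20) to equal 21, which does not hold.

False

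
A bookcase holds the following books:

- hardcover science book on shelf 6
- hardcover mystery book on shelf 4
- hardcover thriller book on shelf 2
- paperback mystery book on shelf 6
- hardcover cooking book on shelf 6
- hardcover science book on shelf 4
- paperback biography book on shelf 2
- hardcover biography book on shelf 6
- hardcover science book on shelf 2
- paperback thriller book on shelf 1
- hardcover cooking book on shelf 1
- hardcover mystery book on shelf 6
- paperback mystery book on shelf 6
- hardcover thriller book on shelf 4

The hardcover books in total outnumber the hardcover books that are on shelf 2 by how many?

hardcover books: 10.
hardcover books on shelf 2: 2.
10 − 2 = 8.

8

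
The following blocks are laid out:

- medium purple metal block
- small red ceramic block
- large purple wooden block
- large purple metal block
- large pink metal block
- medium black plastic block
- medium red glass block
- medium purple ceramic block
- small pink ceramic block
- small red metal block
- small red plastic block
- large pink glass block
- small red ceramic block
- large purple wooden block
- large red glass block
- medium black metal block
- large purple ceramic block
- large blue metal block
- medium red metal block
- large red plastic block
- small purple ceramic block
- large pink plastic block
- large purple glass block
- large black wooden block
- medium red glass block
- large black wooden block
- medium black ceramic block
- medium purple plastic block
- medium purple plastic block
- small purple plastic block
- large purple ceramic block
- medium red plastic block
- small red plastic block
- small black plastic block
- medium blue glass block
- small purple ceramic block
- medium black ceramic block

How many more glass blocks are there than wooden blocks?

2

glass blocks: 6.
wooden blocks: 4.
6 − 4 = 2.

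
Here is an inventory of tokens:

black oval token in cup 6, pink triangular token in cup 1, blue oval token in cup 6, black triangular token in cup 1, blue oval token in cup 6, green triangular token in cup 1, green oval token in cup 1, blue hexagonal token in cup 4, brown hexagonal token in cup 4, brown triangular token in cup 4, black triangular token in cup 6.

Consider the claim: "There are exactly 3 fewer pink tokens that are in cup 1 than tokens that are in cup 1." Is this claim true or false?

True

There is 1 pink token in cup 1.
There are 4 tokens in cup 1.
The claim requires 4 − 1 (= 3) to equal 3, which holds.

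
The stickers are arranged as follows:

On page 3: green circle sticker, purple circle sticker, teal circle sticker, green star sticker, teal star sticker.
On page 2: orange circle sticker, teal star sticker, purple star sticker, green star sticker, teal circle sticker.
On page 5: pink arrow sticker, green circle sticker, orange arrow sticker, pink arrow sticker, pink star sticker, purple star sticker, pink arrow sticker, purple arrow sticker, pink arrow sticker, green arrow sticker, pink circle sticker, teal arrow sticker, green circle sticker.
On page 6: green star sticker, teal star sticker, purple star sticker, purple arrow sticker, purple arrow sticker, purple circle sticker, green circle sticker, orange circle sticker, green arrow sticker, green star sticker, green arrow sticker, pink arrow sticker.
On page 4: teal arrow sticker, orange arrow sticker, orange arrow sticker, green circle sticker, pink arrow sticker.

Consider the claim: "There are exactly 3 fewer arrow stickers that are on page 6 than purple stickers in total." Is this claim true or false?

|arrow stickers on page 6| = 5.
|purple stickers| = 8.
The claim requires 8 − 5 (= 3) to equal 3, which holds.

True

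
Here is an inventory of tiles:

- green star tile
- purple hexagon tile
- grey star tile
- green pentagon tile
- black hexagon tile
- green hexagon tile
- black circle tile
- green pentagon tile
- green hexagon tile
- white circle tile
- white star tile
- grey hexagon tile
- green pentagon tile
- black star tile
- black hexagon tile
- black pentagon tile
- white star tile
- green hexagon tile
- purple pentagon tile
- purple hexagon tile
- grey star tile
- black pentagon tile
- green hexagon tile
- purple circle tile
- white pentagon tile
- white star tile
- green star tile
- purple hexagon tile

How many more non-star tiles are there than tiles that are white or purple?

10

non-star tiles: 20.
tiles that are white or purple: 10.
20 − 10 = 10.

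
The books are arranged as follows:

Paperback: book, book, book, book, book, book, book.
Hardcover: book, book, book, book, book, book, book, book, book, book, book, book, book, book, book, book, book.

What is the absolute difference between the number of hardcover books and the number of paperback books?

10

hardcover books: 17. paperback books: 7.
|17 − 7| = 17 − 7 = 10.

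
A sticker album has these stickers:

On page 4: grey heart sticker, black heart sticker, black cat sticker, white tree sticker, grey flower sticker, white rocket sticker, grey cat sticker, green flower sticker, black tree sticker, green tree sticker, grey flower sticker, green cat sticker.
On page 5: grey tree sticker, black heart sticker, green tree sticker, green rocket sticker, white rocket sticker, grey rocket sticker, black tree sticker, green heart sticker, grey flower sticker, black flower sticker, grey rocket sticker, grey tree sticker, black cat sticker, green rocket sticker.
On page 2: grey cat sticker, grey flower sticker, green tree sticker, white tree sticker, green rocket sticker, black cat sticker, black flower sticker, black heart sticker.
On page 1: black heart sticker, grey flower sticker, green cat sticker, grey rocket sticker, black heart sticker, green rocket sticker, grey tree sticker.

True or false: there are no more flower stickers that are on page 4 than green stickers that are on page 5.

|flower stickers on page 4| = 3.
|green stickers on page 5| = 4.
The claim requires 3 ≤ 4, which holds.

True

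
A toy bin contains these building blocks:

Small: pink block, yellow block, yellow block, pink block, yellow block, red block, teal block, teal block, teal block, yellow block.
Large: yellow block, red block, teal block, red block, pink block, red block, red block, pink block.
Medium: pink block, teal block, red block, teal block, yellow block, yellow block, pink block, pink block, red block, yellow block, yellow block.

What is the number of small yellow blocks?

4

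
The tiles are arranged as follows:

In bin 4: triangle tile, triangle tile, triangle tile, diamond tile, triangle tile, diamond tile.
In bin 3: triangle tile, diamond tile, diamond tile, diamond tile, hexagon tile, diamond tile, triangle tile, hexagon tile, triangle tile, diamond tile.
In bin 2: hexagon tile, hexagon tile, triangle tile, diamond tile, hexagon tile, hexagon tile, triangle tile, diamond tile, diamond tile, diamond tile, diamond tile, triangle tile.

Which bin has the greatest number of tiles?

Counts by bin: bin 2→12, bin 3→10, bin 4→6.
The maximum is 12, held uniquely by bin 2.

bin 2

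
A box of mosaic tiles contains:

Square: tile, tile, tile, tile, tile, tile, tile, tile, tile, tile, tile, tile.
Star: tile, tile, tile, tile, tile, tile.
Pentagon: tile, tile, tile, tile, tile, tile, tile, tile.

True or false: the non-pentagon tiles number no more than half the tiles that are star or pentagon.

non-pentagon tiles: 18.
tiles that are star or pentagon: 14.
The claim requires 2 × 18 = 36 ≤ 14, which does not hold.

False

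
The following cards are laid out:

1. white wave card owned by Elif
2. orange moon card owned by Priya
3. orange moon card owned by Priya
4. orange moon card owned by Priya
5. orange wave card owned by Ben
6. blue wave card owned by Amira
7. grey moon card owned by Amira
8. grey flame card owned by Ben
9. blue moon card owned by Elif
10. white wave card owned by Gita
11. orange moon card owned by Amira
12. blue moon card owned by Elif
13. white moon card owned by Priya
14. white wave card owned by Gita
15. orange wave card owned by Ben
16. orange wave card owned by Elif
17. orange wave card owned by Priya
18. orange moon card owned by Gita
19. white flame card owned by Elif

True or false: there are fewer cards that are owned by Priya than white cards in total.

False

|cards owned by Priya| = 5.
|white cards| = 5.
The claim requires 5 < 5, which does not hold.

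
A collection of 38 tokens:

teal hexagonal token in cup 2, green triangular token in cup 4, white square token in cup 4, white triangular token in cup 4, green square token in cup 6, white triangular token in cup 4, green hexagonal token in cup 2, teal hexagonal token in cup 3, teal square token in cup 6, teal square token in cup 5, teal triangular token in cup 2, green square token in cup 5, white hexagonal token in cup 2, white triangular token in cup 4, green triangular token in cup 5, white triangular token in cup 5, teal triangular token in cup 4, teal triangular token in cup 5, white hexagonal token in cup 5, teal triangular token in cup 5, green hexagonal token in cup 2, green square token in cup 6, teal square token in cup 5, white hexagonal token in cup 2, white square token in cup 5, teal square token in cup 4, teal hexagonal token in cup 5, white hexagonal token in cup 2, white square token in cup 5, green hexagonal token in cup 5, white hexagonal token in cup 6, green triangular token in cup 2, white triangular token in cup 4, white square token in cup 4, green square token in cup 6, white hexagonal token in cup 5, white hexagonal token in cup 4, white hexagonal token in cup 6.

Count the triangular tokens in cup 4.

6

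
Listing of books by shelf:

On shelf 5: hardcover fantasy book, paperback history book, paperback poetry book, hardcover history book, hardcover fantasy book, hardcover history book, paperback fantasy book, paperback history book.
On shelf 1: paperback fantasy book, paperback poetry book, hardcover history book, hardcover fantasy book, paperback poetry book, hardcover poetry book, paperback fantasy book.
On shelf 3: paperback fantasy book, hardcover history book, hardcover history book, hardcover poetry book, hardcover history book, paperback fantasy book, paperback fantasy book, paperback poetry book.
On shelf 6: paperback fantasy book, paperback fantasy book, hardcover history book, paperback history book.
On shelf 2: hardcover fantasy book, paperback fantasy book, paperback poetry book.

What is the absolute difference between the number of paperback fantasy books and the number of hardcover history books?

paperback fantasy books: 9. hardcover history books: 7.
|9 − 7| = 9 − 7 = 2.

2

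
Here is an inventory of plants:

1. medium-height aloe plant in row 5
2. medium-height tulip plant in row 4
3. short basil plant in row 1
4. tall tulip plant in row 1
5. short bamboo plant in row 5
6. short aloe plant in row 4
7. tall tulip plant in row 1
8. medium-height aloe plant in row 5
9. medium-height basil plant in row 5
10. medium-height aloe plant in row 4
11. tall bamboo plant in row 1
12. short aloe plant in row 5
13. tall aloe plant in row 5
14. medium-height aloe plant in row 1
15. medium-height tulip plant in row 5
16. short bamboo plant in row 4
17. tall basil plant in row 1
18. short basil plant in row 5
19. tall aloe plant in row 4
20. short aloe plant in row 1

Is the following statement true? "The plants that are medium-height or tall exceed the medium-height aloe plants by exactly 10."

False

|plants that are medium-height or tall| = 13.
|medium-height aloe plants| = 4.
The claim requires 13 − 4 (= 9) to equal 10, which does not hold.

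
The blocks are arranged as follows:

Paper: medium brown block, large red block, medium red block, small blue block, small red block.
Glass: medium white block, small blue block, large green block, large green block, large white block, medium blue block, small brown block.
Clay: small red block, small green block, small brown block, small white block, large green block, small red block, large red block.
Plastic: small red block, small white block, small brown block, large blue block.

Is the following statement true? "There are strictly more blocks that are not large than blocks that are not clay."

blocks that are not large: 16.
blocks that are not clay: 16.
The claim requires 16 > 16, which does not hold.

False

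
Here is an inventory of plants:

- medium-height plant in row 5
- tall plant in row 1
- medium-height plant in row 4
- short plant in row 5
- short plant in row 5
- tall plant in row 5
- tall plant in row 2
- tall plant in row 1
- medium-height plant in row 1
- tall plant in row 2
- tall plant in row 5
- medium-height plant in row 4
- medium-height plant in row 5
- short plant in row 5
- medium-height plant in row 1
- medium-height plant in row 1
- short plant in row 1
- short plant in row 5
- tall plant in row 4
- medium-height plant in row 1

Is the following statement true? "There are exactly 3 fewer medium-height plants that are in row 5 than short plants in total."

True

|medium-height plants in row 5| = 2.
|short plants| = 5.
The claim requires 5 − 2 (= 3) to equal 3, which holds.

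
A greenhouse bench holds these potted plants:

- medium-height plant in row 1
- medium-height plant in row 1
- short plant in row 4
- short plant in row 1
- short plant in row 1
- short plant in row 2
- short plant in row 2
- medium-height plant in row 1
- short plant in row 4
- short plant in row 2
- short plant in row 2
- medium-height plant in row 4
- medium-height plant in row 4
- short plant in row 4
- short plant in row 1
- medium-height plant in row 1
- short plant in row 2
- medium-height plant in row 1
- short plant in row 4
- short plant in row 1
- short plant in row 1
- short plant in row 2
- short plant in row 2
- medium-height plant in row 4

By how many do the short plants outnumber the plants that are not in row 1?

2

short plants: 16.
plants that are not in row 1: 14.
16 − 14 = 2.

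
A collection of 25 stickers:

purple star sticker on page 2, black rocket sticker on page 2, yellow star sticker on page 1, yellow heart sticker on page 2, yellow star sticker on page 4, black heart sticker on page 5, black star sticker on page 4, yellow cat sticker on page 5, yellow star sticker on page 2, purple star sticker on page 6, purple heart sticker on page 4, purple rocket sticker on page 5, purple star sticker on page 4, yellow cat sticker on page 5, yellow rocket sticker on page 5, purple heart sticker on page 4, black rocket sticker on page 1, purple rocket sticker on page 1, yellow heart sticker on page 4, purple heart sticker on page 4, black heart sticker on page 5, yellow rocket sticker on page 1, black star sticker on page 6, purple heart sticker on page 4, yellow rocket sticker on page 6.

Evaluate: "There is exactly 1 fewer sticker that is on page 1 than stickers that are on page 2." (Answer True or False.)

stickers on page 1: 4.
stickers on page 2: 4.
The claim requires 4 − 4 (= 0) to equal 1, which does not hold.

False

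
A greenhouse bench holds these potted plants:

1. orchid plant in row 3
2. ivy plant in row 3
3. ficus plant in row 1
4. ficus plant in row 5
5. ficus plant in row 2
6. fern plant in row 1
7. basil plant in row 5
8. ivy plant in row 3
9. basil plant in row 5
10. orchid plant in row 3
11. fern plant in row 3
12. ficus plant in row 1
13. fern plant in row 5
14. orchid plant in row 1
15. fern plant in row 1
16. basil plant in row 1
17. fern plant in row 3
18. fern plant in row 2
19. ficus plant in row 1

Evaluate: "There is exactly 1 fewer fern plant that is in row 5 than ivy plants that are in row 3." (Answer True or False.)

True

There is 1 fern plant in row 5.
There are 2 ivy plants in row 3.
The claim requires 2 − 1 (= 1) to equal 1, which holds.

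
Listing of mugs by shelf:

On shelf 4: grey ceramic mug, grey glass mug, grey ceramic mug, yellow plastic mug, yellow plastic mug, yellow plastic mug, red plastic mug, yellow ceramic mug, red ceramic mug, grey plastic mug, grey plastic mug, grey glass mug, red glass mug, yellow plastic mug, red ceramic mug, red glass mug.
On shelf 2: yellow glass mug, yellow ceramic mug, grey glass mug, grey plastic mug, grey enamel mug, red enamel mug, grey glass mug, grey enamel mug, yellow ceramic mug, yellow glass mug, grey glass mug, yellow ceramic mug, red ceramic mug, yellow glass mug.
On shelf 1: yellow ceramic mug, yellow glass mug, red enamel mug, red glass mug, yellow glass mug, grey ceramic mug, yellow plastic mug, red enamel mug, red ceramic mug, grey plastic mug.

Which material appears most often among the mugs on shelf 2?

glass

Counts by material (restricted to mugs on shelf 2): glass 6, ceramic 4, enamel 3, plastic 1.
The maximum is 6, held uniquely by glass.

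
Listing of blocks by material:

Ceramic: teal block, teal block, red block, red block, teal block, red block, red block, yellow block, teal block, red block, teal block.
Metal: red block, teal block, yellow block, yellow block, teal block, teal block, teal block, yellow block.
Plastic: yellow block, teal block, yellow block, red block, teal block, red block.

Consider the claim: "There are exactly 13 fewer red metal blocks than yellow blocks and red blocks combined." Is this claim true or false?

True

|red metal blocks| = 1.
yellow blocks: 6; red blocks: 8; combined: 6 + 8 = 14.
The claim requires 14 − 1 (= 13) to equal 13, which holds.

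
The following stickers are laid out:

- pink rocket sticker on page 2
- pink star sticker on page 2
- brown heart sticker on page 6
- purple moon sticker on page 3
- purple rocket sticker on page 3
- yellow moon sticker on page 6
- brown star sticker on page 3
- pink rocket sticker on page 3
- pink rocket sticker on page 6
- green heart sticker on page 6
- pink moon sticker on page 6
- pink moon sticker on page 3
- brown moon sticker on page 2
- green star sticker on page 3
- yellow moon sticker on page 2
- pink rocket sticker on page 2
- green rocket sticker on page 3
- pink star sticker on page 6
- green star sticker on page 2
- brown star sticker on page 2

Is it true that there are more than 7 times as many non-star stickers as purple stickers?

There are 14 non-star stickers.
There are 2 purple stickers.
The claim requires 14 > 7 × 2 = 14, which does not hold.

False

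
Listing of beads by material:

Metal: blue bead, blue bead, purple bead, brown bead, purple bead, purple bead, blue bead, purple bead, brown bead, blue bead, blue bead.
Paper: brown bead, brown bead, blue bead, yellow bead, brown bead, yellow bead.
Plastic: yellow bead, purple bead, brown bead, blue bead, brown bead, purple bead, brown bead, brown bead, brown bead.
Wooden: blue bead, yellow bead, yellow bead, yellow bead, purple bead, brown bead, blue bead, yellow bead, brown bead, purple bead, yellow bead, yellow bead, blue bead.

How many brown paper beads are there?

3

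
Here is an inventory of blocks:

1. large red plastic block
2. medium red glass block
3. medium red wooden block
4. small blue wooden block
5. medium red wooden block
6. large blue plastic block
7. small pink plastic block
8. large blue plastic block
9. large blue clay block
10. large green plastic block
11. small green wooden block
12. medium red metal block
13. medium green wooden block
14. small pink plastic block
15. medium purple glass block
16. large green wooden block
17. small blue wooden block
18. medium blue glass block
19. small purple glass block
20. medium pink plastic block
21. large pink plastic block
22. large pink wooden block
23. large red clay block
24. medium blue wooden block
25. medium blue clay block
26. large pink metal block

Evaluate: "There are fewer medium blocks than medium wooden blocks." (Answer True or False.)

|medium blocks| = 10.
|medium wooden blocks| = 4.
The claim requires 10 < 4, which does not hold.

False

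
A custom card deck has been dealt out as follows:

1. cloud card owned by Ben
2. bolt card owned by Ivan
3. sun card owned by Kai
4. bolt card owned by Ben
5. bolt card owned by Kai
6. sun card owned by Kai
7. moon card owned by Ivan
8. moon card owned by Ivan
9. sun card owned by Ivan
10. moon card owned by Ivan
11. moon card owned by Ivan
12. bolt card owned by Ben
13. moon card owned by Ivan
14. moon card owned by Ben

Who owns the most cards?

Ivan

Counts by player: Ivan→7, Ben→4, Kai→3.
The maximum is 7, held uniquely by Ivan.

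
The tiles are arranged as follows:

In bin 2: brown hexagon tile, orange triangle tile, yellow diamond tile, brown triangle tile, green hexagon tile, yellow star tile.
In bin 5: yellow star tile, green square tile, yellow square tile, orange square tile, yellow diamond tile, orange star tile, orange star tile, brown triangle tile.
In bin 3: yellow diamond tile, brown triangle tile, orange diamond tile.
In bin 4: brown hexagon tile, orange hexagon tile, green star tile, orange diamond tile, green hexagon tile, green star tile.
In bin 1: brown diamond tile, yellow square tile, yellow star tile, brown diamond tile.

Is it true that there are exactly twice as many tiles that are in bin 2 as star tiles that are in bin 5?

True

|tiles in bin 2| = 6.
|star tiles in bin 5| = 3.
The claim requires 6 = 2 × 3 = 6, which holds.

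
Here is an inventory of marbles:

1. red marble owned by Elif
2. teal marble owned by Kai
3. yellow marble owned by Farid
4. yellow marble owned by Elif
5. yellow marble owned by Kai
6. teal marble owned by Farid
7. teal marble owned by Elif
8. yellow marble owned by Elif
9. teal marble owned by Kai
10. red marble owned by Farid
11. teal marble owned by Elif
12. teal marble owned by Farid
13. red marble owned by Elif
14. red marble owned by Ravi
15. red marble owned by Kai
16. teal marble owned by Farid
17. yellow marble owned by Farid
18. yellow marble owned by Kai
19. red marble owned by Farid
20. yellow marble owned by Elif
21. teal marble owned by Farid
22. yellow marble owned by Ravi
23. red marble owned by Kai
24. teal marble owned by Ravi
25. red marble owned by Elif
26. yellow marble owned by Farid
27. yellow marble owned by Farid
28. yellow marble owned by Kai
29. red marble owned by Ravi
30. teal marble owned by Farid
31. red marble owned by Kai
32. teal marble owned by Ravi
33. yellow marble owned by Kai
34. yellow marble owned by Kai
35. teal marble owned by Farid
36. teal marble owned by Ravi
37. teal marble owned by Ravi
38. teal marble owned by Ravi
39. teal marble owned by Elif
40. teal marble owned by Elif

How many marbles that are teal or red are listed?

27

red: 10; teal: 17; together 10 + 17 = 27.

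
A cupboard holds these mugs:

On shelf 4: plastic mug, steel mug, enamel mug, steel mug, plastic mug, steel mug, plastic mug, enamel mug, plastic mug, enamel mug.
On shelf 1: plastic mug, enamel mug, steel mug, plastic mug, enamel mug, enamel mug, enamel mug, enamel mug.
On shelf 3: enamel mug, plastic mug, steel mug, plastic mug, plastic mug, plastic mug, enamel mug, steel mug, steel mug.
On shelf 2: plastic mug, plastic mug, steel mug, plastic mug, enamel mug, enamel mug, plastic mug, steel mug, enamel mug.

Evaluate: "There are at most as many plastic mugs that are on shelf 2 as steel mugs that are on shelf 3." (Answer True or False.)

False

There are 4 plastic mugs on shelf 2.
There are 3 steel mugs on shelf 3.
The claim requires 4 ≤ 3, which does not hold.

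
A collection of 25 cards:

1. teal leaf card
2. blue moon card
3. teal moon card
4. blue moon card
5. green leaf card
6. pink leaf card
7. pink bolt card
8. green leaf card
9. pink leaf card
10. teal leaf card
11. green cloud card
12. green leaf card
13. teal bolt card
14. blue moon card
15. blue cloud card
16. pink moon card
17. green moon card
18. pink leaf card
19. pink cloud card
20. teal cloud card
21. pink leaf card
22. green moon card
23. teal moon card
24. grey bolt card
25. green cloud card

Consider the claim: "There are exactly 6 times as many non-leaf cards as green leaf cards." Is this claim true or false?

False

There are 16 non-leaf cards.
There are 3 green leaf cards.
The claim requires 16 = 6 × 3 = 18, which does not hold.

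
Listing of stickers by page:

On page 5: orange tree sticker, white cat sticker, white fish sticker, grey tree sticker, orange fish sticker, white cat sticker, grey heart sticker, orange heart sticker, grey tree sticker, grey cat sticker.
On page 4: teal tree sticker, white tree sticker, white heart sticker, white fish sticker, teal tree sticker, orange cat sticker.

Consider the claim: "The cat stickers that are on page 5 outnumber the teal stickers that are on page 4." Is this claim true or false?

|cat stickers on page 5| = 3.
|teal stickers on page 4| = 2.
The claim requires 3 > 2, which holds.

True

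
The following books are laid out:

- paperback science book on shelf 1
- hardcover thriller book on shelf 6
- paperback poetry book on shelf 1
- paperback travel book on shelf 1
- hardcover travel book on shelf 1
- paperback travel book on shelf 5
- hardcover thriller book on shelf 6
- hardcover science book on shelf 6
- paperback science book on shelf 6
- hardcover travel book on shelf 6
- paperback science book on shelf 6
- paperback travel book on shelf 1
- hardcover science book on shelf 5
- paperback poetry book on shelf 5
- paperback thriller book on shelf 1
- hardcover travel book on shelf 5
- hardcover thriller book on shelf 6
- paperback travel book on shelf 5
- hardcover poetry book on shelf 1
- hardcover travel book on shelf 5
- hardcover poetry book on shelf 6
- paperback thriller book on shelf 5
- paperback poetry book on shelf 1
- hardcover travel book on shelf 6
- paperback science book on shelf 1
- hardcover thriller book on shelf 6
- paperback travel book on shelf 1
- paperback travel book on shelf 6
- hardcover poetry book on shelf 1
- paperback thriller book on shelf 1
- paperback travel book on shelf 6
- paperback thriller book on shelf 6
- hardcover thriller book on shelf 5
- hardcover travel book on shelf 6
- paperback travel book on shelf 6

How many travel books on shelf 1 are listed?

4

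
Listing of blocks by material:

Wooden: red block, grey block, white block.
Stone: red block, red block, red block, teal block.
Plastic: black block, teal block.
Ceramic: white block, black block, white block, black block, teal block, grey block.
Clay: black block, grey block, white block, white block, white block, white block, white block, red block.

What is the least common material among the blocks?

plastic

Counts by material: clay 8, ceramic 6, stone 4, wooden 3, plastic 2.
The minimum is 2, held uniquely by plastic.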